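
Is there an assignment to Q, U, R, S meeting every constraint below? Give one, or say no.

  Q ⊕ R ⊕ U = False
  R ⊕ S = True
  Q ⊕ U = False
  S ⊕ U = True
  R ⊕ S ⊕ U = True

Q: False; U: False; R: False; S: True

Q ⊕ R ⊕ U = F ⊕ F ⊕ F = False ✓
R ⊕ S = F ⊕ T = True ✓
Q ⊕ U = F ⊕ F = False ✓
S ⊕ U = T ⊕ F = True ✓
R ⊕ S ⊕ U = F ⊕ T ⊕ F = True ✓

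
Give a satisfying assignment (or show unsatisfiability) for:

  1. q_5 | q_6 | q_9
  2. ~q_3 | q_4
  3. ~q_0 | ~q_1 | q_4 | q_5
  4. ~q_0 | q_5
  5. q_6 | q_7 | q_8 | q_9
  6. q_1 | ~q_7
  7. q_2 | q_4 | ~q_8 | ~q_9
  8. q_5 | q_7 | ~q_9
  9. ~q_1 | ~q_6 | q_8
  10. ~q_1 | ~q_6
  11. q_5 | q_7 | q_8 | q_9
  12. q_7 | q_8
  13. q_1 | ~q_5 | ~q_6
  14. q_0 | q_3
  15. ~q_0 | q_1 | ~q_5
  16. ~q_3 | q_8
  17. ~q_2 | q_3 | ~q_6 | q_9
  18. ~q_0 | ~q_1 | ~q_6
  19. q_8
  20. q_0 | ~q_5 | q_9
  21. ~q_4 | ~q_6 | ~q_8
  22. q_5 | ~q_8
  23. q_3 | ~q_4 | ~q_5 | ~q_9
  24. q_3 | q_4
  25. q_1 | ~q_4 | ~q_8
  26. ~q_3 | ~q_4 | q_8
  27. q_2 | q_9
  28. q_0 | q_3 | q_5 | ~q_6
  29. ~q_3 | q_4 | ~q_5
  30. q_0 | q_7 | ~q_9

Unit clause (q_8) forces q_8 = True.
In (q_5 | ~q_8) only q_5 is left, so q_5 = True.
Set q_0 = True.
  then (~q_0 | q_1 | ~q_5) forces q_1 = True.
  then (~q_0 | ~q_1 | ~q_6) forces q_6 = False.
Set q_2 = True.
Set q_3 = True.
  then (~q_3 | q_4) forces q_4 = True.
Set q_7 = True.
Set q_9 = True.
All clauses satisfied.

q_0: True, q_1: True, q_2: True, q_3: True, q_4: True, q_5: True, q_6: False, q_7: True, q_8: True, q_9: True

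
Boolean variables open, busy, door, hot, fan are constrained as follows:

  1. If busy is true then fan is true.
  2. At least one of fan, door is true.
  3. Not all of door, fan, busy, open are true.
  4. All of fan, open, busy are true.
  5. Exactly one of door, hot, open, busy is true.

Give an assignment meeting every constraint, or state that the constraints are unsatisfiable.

Case open = True:
  (4) forces fan = True.
  (4) forces busy = True.
  Constraint (5) is violated (open=T, busy=T) — contradiction.
Case open = False:
  Constraint (4) is violated (open=F) — contradiction.
Both cases fail — unsatisfiable.

The formula is unsatisfiable.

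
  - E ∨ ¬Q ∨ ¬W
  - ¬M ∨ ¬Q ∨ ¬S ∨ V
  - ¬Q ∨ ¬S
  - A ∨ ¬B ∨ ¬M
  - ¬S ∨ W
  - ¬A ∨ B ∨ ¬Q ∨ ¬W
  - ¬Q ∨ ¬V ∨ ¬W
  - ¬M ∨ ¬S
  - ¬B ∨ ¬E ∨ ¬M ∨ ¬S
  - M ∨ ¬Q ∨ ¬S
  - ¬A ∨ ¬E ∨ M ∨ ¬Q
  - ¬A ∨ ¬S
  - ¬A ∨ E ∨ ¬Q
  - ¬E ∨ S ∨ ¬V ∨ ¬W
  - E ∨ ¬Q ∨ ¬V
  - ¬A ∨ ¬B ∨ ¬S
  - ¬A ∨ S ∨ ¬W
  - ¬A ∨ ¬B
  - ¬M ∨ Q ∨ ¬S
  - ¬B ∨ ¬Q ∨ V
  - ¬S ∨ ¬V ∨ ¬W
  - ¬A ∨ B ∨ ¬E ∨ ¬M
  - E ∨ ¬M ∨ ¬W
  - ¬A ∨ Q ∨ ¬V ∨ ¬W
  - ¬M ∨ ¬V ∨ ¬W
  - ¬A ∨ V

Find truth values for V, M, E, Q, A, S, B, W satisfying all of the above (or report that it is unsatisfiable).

V: False, M: False, E: True, Q: False, A: False, S: False, B: True, W: True

Set V = False.
  then (¬A ∨ V) forces A = False.
Set M = False.
Set E = True.
Set Q = False.
Set S = False.
Set B = True.
Set W = True.
All clauses satisfied.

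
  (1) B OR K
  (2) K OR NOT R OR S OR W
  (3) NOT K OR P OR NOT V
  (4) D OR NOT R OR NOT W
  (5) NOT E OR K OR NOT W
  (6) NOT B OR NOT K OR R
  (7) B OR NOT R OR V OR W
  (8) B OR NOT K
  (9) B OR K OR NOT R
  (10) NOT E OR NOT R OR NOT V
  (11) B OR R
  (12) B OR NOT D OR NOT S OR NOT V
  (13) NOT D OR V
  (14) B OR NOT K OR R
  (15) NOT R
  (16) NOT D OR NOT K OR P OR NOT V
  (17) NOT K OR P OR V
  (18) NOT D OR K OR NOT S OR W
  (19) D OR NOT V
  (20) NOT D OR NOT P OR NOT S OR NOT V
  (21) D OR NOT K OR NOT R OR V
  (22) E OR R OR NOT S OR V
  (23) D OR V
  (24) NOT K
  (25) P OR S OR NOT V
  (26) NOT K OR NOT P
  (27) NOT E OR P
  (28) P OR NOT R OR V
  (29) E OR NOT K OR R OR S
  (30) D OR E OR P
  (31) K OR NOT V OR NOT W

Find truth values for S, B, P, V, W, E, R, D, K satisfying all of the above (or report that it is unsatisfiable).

Unit clause (NOT R) forces R = False.
Unit clause (NOT K) forces K = False.
In (B OR K) only B is left, so B = True.
Set S = False.
Try P = False:
  (P OR S OR NOT V) forces V = False.
  (NOT D OR V) forces D = False.
  clause (D OR V) is falsified — backtrack.
So P = True.
Set V = True.
  then (D OR NOT V) forces D = True.
  then (K OR NOT V OR NOT W) forces W = False.
Set E = False.
All clauses satisfied.

S = False, B = True, P = True, V = True, W = False, E = False, R = False, D = True, K = False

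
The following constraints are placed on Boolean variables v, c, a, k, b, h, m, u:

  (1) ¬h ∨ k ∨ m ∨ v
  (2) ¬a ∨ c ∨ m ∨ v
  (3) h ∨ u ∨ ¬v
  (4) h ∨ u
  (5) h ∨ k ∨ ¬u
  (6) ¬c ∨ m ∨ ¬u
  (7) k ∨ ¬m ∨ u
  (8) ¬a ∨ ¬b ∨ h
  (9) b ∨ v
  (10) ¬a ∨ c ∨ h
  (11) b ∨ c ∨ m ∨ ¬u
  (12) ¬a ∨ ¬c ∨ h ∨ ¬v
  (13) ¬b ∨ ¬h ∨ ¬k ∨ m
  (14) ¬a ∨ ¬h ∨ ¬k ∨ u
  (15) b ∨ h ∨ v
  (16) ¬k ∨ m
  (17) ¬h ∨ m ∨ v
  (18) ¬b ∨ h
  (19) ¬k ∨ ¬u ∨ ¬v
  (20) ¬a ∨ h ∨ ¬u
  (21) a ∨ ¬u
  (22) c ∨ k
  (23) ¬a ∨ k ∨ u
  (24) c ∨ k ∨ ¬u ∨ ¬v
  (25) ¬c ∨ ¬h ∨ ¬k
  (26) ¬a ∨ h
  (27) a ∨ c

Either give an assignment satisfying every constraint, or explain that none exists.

v = True; c = True; a = False; k = False; b = True; h = True; m = False; u = False

Set v = True.
Set c = True.
Set a = False.
  then (a ∨ ¬u) forces u = False.
  then (h ∨ u ∨ ¬v) forces h = True.
  then (¬c ∨ ¬h ∨ ¬k) forces k = False.
  then (k ∨ ¬m ∨ u) forces m = False.
Set b = True.
All clauses satisfied.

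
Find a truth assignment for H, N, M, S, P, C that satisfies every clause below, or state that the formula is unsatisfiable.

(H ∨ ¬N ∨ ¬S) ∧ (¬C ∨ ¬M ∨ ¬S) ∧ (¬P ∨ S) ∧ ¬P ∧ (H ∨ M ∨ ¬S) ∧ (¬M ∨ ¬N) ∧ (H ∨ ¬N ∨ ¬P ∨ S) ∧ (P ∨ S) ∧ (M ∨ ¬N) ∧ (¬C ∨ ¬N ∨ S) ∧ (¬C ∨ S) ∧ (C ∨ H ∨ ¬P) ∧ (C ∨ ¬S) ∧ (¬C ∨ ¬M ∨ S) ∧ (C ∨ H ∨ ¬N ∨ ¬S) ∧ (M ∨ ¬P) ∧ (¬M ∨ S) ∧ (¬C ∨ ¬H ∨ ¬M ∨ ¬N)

H: True, N: False, M: False, S: True, P: False, C: True

Unit clause (¬P) forces P = False.
In (P ∨ S) only S is left, so S = True.
In (C ∨ ¬S) only C is left, so C = True.
In (¬C ∨ ¬M ∨ ¬S) only ¬M is left, so M = False.
In (H ∨ M ∨ ¬S) only H is left, so H = True.
In (M ∨ ¬N) only ¬N is left, so N = False.
All clauses satisfied.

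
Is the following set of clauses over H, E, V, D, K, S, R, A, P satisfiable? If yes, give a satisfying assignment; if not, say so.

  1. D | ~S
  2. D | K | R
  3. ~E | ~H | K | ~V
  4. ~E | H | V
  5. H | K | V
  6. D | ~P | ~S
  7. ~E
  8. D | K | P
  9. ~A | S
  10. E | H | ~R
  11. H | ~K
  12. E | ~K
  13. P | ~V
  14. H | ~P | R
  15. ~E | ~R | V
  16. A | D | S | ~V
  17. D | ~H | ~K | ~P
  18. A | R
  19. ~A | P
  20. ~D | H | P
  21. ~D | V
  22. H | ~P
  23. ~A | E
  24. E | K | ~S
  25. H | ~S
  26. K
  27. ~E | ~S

No satisfying assignment exists.

Case E = True:
  Clause (~E) is falsified — contradiction.
Case E = False:
  (E | ~K) forces K = False.
  Clause (K) is falsified — contradiction.
Both cases fail, so the formula is unsatisfiable.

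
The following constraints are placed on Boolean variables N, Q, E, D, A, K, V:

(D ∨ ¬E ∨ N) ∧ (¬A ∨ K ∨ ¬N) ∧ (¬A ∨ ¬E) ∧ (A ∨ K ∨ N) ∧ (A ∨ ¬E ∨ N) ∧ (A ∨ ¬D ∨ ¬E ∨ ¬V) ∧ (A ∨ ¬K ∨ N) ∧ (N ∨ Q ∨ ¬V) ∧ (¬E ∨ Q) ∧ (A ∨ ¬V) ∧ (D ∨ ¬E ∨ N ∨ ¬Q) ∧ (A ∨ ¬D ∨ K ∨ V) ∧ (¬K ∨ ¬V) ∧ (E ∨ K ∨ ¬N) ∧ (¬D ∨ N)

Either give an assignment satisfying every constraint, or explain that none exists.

N: True, Q: False, E: False, D: True, A: False, K: True, V: False

Set N = True.
Set Q = False.
  then (¬E ∨ Q) forces E = False.
  then (E ∨ K ∨ ¬N) forces K = True.
  then (¬K ∨ ¬V) forces V = False.
Set D = True.
Set A = False.
All clauses satisfied.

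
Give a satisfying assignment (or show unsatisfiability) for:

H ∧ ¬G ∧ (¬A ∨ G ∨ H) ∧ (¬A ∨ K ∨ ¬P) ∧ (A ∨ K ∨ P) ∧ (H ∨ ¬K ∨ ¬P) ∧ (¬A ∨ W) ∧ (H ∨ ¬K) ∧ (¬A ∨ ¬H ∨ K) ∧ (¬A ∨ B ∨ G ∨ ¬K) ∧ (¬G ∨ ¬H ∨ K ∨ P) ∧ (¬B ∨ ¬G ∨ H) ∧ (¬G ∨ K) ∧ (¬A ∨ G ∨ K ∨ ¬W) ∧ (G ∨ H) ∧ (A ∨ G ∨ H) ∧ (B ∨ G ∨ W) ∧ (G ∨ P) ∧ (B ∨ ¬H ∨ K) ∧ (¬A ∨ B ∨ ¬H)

W=T, H=T, B=F, G=F, P=T, A=F, K=T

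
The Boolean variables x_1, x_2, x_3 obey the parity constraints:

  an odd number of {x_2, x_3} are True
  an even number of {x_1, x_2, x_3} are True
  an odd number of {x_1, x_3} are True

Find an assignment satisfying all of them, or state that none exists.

x_1=T, x_2=T, x_3=F

{x_2, x_3}: 1 true → odd ✓
{x_1, x_2, x_3}: 2 true → even ✓
{x_1, x_3}: 1 true → odd ✓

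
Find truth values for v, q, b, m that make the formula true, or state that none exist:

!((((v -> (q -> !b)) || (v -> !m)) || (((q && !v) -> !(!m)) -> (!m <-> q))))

v = True; q = True; b = True; m = True

  !((((v -> (q -> !b)) || (v -> !m)) || (((q && !v) -> !(!m)) -> (!m <-> q)))) = True
    ((v -> (q -> !b)) || (v -> !m)) || (((q && !v) -> !(!m)) -> (!m <-> q)) = False
      (v -> (q -> !b)) || (v -> !m) = False
        v -> (q -> !b) = False
          q -> !b = False
            !b = False
        v -> !m = False
          !m = False
      ((q && !v) -> !(!m)) -> (!m <-> q) = False
        (q && !v) -> !(!m) = True
          q && !v = False
            !v = False
          !(!m) = True
            !m = False
        !m <-> q = False
          !m = False
The formula evaluates to True.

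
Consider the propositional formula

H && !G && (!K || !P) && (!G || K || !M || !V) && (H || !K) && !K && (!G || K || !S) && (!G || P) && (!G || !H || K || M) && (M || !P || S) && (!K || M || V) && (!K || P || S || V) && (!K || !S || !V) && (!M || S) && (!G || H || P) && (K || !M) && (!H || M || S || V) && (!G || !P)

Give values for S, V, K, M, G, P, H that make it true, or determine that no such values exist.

Unit clause (H) forces H = True.
Unit clause (!G) forces G = False.
Unit clause (!K) forces K = False.
In (K || !M) only !M is left, so M = False.
Set S = True.
Set V = True.
Set P = False.
All clauses satisfied.

S: True, V: True, K: False, M: False, G: False, P: False, H: True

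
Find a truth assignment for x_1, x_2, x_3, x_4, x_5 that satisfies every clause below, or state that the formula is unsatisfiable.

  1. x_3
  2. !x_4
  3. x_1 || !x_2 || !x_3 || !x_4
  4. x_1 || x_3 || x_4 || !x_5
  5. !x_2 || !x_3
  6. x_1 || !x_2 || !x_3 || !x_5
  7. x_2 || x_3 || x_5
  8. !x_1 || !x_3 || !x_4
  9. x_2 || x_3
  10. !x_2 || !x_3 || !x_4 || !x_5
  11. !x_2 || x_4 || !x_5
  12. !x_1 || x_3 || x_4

x_1=F, x_2=F, x_3=T, x_4=F, x_5=F

Unit clause (x_3) forces x_3 = True.
Unit clause (!x_4) forces x_4 = False.
In (!x_2 || !x_3) only !x_2 is left, so x_2 = False.
Set x_1 = False.
Set x_5 = False.
All clauses satisfied.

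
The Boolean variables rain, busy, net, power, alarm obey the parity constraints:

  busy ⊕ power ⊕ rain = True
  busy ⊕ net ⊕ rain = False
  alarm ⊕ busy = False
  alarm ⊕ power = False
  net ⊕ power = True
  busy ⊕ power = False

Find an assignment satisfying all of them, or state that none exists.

rain = True; busy = True; net = False; power = True; alarm = True

busy ⊕ power ⊕ rain = T ⊕ T ⊕ T = True ✓
busy ⊕ net ⊕ rain = T ⊕ F ⊕ T = False ✓
alarm ⊕ busy = T ⊕ T = False ✓
alarm ⊕ power = T ⊕ T = False ✓
net ⊕ power = F ⊕ T = True ✓
busy ⊕ power = T ⊕ T = False ✓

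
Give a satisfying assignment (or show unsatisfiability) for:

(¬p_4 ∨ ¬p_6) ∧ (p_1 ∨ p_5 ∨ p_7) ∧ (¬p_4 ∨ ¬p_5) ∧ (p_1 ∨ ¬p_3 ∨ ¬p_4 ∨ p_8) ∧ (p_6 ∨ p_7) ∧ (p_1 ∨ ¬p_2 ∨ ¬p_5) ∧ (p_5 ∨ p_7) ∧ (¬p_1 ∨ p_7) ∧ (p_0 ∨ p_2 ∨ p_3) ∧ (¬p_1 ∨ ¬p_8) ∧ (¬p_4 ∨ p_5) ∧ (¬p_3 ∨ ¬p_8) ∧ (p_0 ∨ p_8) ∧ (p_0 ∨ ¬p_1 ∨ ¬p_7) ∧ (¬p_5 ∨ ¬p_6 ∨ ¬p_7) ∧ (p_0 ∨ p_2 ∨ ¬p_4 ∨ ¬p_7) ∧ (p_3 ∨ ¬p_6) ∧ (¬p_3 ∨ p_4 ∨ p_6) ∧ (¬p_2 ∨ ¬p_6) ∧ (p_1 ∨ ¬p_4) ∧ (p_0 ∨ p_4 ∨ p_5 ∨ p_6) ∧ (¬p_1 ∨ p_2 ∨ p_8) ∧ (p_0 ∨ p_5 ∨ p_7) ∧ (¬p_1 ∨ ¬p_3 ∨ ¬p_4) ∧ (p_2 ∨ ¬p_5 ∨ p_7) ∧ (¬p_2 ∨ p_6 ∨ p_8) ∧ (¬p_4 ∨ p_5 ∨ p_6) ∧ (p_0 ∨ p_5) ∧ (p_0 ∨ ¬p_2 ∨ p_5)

Set p_0 = True.
Try p_1 = True:
  (¬p_1 ∨ p_7) forces p_7 = True.
  (¬p_1 ∨ ¬p_8) forces p_8 = False.
  (¬p_1 ∨ p_2 ∨ p_8) forces p_2 = True.
  (¬p_2 ∨ ¬p_6) forces p_6 = False.
  clause (¬p_2 ∨ p_6 ∨ p_8) is falsified — backtrack.
So p_1 = False.
  then (p_1 ∨ ¬p_4) forces p_4 = False.
Set p_2 = False.
Set p_3 = True.
  then (¬p_3 ∨ ¬p_8) forces p_8 = False.
  then (¬p_3 ∨ p_4 ∨ p_6) forces p_6 = True.
Try p_5 = True:
  (¬p_5 ∨ ¬p_6 ∨ ¬p_7) forces p_7 = False.
  clause (p_2 ∨ ¬p_5 ∨ p_7) is falsified — backtrack.
So p_5 = False.
  then (p_1 ∨ p_5 ∨ p_7) forces p_7 = True.
All clauses satisfied.

p_0 = True; p_1 = False; p_2 = False; p_3 = True; p_4 = False; p_5 = False; p_6 = True; p_7 = True; p_8 = False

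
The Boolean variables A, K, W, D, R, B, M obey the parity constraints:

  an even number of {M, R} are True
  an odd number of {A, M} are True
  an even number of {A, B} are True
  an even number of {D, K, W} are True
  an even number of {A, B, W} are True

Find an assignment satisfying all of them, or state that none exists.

A=F, K=T, W=F, D=T, R=T, B=F, M=T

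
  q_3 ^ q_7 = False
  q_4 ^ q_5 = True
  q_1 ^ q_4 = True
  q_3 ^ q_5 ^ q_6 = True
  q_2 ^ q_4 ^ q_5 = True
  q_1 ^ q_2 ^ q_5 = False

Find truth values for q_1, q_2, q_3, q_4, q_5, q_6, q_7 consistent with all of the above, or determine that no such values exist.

q_1: False, q_2: False, q_3: False, q_4: True, q_5: False, q_6: True, q_7: False

q_3 ^ q_7 = F ^ F = False ✓
q_4 ^ q_5 = T ^ F = True ✓
q_1 ^ q_4 = F ^ T = True ✓
q_3 ^ q_5 ^ q_6 = F ^ F ^ T = True ✓
q_2 ^ q_4 ^ q_5 = F ^ T ^ F = True ✓
q_1 ^ q_2 ^ q_5 = F ^ F ^ F = False ✓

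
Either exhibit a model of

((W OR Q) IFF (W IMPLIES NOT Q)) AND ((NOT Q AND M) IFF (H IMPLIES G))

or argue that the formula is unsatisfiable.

W=T, Q=F, M=T, H=F, G=F

  (W OR Q) IFF (W IMPLIES NOT Q) = True
    W OR Q = True
    W IMPLIES NOT Q = True
      NOT Q = True
  (NOT Q AND M) IFF (H IMPLIES G) = True
    NOT Q AND M = True
      NOT Q = True
    H IMPLIES G = True
Both conjuncts True, so the formula holds.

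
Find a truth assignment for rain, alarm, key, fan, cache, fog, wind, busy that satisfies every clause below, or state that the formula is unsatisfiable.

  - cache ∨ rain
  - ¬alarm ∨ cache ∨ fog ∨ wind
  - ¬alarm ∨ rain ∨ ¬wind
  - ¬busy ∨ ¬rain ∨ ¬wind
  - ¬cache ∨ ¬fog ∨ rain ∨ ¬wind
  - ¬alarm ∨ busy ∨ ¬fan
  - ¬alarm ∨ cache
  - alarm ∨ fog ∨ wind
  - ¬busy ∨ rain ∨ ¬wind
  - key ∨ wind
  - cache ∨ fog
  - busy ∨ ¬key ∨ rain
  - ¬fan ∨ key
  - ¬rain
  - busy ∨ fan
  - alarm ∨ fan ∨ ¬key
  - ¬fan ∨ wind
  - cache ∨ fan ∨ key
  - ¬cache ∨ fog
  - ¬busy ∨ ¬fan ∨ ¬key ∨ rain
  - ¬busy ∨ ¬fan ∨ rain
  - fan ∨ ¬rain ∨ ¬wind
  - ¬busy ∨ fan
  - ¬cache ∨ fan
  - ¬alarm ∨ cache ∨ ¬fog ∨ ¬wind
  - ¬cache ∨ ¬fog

Unsatisfiable — no assignment works.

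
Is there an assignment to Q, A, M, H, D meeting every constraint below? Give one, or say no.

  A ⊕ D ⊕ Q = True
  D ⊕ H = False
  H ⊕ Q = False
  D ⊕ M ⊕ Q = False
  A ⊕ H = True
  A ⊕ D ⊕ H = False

Adding constraints 1, 3, 6 mod 2: every variable appears an even number of times on the left, so the left side is 0.
But the right sides sum to 1 (mod 2). 0 ≠ 1 — the system is inconsistent.

Unsatisfiable — no assignment works.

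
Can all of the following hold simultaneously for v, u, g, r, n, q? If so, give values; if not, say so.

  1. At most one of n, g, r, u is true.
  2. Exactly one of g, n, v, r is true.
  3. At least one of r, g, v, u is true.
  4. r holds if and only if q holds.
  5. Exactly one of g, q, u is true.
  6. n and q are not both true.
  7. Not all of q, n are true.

v = True; u = True; g = False; r = False; n = False; q = False

  (1) {n, g, r, u}: 1 true — at most one ✓
  (2) {g, n, v, r}: 1 true — exactly one ✓
  (3) {r, g, v, u}: 2 true — at least one ✓
  (4) r=F, q=F — same ✓
  (5) {g, q, u}: 1 true — exactly one ✓
  (6) n=F, q=F — not both ✓
  (7) {q, n}: 0/2 true — not all ✓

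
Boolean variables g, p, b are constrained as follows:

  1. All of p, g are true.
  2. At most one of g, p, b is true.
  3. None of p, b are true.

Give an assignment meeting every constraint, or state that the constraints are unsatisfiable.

Case p = True:
  Constraint (3) is violated (p=T) — contradiction.
Case p = False:
  Constraint (1) is violated (p=F) — contradiction.
Both cases fail — unsatisfiable.

Unsatisfiable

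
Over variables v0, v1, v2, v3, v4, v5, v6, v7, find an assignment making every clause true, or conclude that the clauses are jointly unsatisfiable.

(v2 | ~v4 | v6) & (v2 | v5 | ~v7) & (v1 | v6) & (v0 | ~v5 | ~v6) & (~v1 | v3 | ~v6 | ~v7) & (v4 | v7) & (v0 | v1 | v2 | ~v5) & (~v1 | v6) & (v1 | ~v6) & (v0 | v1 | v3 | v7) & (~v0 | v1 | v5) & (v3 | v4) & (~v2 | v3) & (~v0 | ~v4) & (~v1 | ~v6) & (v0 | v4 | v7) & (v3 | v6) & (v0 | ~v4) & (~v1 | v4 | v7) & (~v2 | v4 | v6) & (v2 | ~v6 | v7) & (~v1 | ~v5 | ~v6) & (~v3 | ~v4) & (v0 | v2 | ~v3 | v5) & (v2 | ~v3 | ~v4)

Case v1 = True:
  (~v1 | v6) forces v6 = True.
  Clause (~v1 | ~v6) is falsified — contradiction.
Case v1 = False:
  (v1 | v6) forces v6 = True.
  Clause (v1 | ~v6) is falsified — contradiction.
Both cases fail, so the formula is unsatisfiable.

UNSATISFIABLE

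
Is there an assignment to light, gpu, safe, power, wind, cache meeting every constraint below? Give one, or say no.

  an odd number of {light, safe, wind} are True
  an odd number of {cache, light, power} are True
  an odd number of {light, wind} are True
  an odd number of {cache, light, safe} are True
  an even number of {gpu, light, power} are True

light: True; gpu: True; safe: False; power: False; wind: False; cache: False

{light, safe, wind}: 1 true → odd ✓
{cache, light, power}: 1 true → odd ✓
{light, wind}: 1 true → odd ✓
{cache, light, safe}: 1 true → odd ✓
{gpu, light, power}: 2 true → even ✓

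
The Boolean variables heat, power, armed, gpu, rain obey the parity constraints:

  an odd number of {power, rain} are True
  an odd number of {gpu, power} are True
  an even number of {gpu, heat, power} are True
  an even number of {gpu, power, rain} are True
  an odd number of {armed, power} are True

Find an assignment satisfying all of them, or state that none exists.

heat = True; power = False; armed = True; gpu = True; rain = True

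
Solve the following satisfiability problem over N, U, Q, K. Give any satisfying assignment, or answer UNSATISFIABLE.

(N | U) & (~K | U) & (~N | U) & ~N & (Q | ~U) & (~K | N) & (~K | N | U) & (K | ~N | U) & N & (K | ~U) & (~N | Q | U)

Case N = True:
  Clause (~N) is falsified — contradiction.
Case N = False:
  Clause (N) is falsified — contradiction.
Both cases fail, so the formula is unsatisfiable.

The formula is unsatisfiable.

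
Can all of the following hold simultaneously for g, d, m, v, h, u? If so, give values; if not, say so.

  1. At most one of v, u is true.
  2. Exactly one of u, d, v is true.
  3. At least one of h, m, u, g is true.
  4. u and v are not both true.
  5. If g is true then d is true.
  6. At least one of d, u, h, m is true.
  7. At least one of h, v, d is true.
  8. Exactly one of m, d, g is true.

g: False, d: False, m: True, v: True, h: True, u: False

  (1) {v, u}: 1 true — at most one ✓
  (2) {u, d, v}: 1 true — exactly one ✓
  (3) {h, m, u, g}: 2 true — at least one ✓
  (4) u=F, v=T — not both ✓
  (5) g=F ⇒ d: vacuous ✓
  (6) {d, u, h, m}: 2 true — at least one ✓
  (7) {h, v, d}: 2 true — at least one ✓
  (8) {m, d, g}: 1 true — exactly one ✓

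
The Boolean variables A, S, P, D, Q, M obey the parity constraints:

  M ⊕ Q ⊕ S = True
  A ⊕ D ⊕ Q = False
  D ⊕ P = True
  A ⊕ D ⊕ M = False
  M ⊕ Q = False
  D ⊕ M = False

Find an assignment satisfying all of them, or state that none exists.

A=F; S=T; P=F; D=T; Q=T; M=T

M ⊕ Q ⊕ S = T ⊕ T ⊕ T = True ✓
A ⊕ D ⊕ Q = F ⊕ T ⊕ T = False ✓
D ⊕ P = T ⊕ F = True ✓
A ⊕ D ⊕ M = F ⊕ T ⊕ T = False ✓
M ⊕ Q = T ⊕ T = False ✓
D ⊕ M = T ⊕ T = False ✓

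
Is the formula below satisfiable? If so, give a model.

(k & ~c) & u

u=T, k=T, c=F

  k & ~c = True
    ~c = True
Both conjuncts True, so the formula holds.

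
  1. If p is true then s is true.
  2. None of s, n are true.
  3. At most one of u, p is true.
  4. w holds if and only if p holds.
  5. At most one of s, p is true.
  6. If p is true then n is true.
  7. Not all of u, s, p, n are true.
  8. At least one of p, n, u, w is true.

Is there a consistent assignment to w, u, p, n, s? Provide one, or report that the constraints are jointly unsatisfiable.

w = False, u = True, p = False, n = False, s = False

  (1) p=F ⇒ s: vacuous ✓
  (2) {s, n}: 0 true — none ✓
  (3) {u, p}: 1 true — at most one ✓
  (4) w=F, p=F — same ✓
  (5) {s, p}: 0 true — at most one ✓
  (6) p=F ⇒ n: vacuous ✓
  (7) {u, s, p, n}: 1/4 true — not all ✓
  (8) {p, n, u, w}: 1 true — at least one ✓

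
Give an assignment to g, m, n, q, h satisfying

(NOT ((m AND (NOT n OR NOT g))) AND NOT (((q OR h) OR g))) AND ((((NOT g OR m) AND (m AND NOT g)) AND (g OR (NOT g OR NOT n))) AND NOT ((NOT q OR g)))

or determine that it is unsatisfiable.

UNSATISFIABLE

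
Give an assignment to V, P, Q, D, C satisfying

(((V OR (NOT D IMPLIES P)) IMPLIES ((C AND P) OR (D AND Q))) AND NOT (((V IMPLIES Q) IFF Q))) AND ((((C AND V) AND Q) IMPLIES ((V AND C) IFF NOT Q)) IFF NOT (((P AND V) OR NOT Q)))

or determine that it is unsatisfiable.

Case Q = True: the conjunct NOT (((V IMPLIES Q) IFF Q)) becomes NOT ((True IFF True)) = False.
Case Q = False: the conjunct (((C AND V) AND Q) IMPLIES ((V AND C) IFF NOT Q)) IFF NOT (((P AND V) OR NOT Q)) becomes (False IMPLIES (V AND C)) IFF NOT True = False.
Both cases fail — unsatisfiable.

UNSATISFIABLE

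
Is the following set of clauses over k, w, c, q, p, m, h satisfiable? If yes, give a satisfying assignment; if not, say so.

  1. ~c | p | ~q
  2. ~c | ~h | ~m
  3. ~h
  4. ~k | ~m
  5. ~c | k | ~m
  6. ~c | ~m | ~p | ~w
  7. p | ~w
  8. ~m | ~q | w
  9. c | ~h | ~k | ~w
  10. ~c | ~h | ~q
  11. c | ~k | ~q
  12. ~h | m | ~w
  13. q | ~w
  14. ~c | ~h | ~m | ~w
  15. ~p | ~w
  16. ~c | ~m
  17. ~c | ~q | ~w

k=T, w=F, c=F, q=F, p=T, m=F, h=F

Unit clause (~h) forces h = False.
Set k = True.
  then (~k | ~m) forces m = False.
Try w = True:
  (p | ~w) forces p = True.
  clause (~p | ~w) is falsified — backtrack.
So w = False.
Set c = False.
  then (c | ~k | ~q) forces q = False.
Set p = True.
All clauses satisfied.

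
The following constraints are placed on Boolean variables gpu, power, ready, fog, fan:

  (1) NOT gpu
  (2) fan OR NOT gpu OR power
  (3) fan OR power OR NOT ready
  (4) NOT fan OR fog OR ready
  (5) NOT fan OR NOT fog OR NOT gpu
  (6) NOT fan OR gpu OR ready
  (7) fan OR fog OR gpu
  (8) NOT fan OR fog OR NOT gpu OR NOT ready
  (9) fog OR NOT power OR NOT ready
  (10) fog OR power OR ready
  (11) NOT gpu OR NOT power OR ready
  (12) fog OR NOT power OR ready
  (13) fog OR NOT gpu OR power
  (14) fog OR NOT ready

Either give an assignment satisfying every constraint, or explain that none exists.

gpu=F, power=T, ready=F, fog=T, fan=F

Unit clause (NOT gpu) forces gpu = False.
Set power = True.
Set ready = False.
  then (NOT fan OR gpu OR ready) forces fan = False.
  then (fan OR fog OR gpu) forces fog = True.
All clauses satisfied.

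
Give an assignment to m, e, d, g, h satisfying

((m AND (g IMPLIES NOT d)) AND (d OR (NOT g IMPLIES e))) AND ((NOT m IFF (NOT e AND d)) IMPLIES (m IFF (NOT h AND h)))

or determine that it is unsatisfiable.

m=T, e=F, d=T, g=F, h=T

  (m AND (g IMPLIES NOT d)) AND (d OR (NOT g IMPLIES e)) = True
    m AND (g IMPLIES NOT d) = True
      g IMPLIES NOT d = True
        NOT d = False
    d OR (NOT g IMPLIES e) = True
      NOT g IMPLIES e = False
        NOT g = True
  (NOT m IFF (NOT e AND d)) IMPLIES (m IFF (NOT h AND h)) = True
    NOT m IFF (NOT e AND d) = False
      NOT m = False
      NOT e AND d = True
        NOT e = True
    m IFF (NOT h AND h) = False
      NOT h AND h = False
        NOT h = False
Both conjuncts True, so the formula holds.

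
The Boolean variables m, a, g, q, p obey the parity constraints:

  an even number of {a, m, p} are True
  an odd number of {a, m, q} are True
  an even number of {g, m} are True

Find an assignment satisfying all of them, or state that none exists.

m = False, a = False, g = False, q = True, p = False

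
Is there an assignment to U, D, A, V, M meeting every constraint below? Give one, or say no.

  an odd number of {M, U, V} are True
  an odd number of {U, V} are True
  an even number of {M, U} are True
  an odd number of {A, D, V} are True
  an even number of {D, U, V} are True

U: False, D: True, A: True, V: True, M: False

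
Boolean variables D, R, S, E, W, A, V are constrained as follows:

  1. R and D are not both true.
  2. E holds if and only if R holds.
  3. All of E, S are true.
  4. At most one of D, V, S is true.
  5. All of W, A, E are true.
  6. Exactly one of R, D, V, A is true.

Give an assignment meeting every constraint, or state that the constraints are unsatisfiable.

UNSATISFIABLE

Case A = True:
  (3) forces E = True.
  (2) with E=T forces R = True.
  Constraint (6) is violated (R=T, A=T) — contradiction.
Case A = False:
  Constraint (5) is violated (A=F) — contradiction.
Both cases fail — unsatisfiable.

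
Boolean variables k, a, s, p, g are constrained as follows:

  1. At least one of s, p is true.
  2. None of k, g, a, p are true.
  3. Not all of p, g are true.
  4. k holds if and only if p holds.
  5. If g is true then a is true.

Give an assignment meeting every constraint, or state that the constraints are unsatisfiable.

k = False; a = False; s = True; p = False; g = False

  (1) {s, p}: 1 true — at least one ✓
  (2) {k, g, a, p}: 0 true — none ✓
  (3) {p, g}: 0/2 true — not all ✓
  (4) k=F, p=F — same ✓
  (5) g=F ⇒ a: vacuous ✓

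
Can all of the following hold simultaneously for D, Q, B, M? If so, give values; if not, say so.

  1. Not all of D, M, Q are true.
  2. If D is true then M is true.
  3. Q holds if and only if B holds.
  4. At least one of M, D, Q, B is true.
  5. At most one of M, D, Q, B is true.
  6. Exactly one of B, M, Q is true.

D = False, Q = False, B = False, M = True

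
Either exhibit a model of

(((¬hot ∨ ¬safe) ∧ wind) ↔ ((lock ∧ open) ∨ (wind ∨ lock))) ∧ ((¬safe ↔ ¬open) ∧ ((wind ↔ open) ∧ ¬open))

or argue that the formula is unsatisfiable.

open = False, safe = False, wind = False, lock = False, hot = False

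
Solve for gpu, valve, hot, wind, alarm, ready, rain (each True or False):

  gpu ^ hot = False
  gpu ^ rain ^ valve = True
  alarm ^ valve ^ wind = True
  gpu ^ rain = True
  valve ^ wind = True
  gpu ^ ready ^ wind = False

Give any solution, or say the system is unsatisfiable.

gpu: True; valve: False; hot: True; wind: True; alarm: False; ready: False; rain: False

gpu ^ hot = T ^ T = False ✓
gpu ^ rain ^ valve = T ^ F ^ F = True ✓
alarm ^ valve ^ wind = F ^ F ^ T = True ✓
gpu ^ rain = T ^ F = True ✓
valve ^ wind = F ^ T = True ✓
gpu ^ ready ^ wind = T ^ F ^ T = False ✓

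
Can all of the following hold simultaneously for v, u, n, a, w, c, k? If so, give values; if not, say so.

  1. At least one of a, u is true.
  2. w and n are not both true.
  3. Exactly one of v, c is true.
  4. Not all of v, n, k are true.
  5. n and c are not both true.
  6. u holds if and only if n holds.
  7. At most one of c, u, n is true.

v = False, u = False, n = False, a = True, w = False, c = True, k = False

  (1) {a, u}: 1 true — at least one ✓
  (2) w=F, n=F — not both ✓
  (3) {v, c}: 1 true — exactly one ✓
  (4) {v, n, k}: 0/3 true — not all ✓
  (5) n=F, c=T — not both ✓
  (6) u=F, n=F — same ✓
  (7) {c, u, n}: 1 true — at most one ✓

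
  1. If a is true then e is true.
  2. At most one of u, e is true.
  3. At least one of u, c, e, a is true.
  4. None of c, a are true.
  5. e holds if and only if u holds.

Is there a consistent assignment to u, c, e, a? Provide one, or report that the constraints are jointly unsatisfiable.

Case u = True:
  (2) with u=T forces e = False.
  Constraint (5) is violated (e=F, u=T) — contradiction.
Case u = False:
  (4) forces c = False.
  (4) forces a = False.
  (3) with u=F, c=F, a=F forces e = True.
  Constraint (5) is violated (e=T, u=F) — contradiction.
Both cases fail — unsatisfiable.

Unsatisfiable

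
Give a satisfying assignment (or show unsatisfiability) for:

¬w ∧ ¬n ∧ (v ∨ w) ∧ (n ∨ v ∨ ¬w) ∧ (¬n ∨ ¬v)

Unit clause (¬w) forces w = False.
Unit clause (¬n) forces n = False.
In (v ∨ w) only v is left, so v = True.
Check each clause:
  (¬w): ¬w holds.
  (¬n): ¬n holds.
  (v ∨ w): v holds.
  (n ∨ v ∨ ¬w): v holds.
  (¬n ∨ ¬v): ¬n holds.
All clauses satisfied.

n = False; v = True; w = False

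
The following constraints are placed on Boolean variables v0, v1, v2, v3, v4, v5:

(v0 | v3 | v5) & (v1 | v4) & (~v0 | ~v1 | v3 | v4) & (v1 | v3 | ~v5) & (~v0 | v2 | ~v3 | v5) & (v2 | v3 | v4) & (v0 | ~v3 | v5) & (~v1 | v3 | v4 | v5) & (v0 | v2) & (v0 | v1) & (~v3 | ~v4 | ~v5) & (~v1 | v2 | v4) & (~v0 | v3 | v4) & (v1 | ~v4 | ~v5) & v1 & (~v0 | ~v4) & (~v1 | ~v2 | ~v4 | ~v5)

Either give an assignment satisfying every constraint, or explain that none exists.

v0 = False, v1 = True, v2 = True, v3 = False, v4 = False, v5 = True

Unit clause (v1) forces v1 = True.
Set v0 = False.
  then (v0 | v2) forces v2 = True.
Set v3 = False.
  then (v0 | v3 | v5) forces v5 = True.
  then (~v1 | ~v2 | ~v4 | ~v5) forces v4 = False.
All clauses satisfied.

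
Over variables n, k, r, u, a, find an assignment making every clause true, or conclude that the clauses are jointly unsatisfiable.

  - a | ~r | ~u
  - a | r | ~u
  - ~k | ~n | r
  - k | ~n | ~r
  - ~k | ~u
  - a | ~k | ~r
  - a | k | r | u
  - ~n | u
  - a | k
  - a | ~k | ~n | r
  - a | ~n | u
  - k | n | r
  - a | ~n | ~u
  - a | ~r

Set n = False.
Set k = True.
  then (~k | ~u) forces u = False.
Set r = False.
Set a = False.
All clauses satisfied.

n=F; k=T; r=F; u=F; a=F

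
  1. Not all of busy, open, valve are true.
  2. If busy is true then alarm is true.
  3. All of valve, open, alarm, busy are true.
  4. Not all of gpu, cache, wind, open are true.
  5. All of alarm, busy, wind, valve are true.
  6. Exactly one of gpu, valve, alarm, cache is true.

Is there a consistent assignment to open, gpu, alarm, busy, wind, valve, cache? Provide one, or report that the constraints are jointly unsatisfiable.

Case alarm = True:
  (3) forces valve = True.
  Constraint (6) is violated (valve=T, alarm=T) — contradiction.
Case alarm = False:
  Constraint (3) is violated (alarm=F) — contradiction.
Both cases fail — unsatisfiable.

UNSATISFIABLE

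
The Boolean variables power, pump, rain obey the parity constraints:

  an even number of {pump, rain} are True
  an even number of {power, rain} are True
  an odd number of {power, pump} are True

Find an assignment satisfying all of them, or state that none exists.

No satisfying assignment exists.

Adding constraints 1, 2, 3 mod 2: every variable appears an even number of times on the left, so the left side is 0.
But the right sides sum to 1 (mod 2). 0 ≠ 1 — the system is inconsistent.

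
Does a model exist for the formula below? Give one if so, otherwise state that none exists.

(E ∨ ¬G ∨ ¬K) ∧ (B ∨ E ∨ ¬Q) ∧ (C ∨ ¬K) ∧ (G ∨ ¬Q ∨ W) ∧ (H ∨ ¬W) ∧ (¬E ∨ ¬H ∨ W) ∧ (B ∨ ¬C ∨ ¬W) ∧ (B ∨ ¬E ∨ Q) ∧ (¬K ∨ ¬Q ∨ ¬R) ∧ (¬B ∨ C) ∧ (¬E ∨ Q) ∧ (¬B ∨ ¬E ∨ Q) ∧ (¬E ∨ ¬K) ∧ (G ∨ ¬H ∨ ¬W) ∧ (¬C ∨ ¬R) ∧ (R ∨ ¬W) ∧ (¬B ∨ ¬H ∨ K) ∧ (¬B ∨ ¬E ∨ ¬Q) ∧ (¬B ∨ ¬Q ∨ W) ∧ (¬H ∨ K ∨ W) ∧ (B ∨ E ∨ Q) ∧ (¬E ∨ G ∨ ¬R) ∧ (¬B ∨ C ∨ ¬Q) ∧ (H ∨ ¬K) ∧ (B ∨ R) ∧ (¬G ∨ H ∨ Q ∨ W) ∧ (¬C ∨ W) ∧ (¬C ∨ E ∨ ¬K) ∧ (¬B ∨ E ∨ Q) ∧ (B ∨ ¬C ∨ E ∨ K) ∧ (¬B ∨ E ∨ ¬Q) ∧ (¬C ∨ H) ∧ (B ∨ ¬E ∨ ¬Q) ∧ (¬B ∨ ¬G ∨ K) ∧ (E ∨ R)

UNSATISFIABLE

Case E = True:
  (¬E ∨ Q) forces Q = True.
  (¬E ∨ ¬K) forces K = False.
  (¬B ∨ ¬E ∨ ¬Q) forces B = False.
  Clause (B ∨ ¬E ∨ ¬Q) is falsified — contradiction.
Case E = False:
  (E ∨ R) forces R = True.
  (¬C ∨ ¬R) forces C = False.
  (C ∨ ¬K) forces K = False.
  (¬B ∨ C) forces B = False.
  (B ∨ E ∨ ¬Q) forces Q = False.
  Clause (B ∨ E ∨ Q) is falsified — contradiction.
Both cases fail, so the formula is unsatisfiable.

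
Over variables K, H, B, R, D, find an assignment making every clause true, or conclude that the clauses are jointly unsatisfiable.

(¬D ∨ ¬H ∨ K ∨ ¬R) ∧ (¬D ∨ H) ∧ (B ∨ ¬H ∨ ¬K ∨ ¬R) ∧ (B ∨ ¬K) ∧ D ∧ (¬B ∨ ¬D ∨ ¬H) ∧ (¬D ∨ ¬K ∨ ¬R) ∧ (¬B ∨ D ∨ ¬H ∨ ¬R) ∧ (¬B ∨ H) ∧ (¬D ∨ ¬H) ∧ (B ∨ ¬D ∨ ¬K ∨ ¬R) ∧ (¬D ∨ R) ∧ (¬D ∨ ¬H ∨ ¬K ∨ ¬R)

Case D = True:
  (¬D ∨ H) forces H = True.
  Clause (¬D ∨ ¬H) is falsified — contradiction.
Case D = False:
  Clause (D) is falsified — contradiction.
Both cases fail, so the formula is unsatisfiable.

The formula is unsatisfiable.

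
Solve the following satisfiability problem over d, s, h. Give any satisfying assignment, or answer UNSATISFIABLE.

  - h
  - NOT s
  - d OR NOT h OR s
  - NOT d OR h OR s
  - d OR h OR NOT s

d=T, s=F, h=T

Unit clause (h) forces h = True.
Unit clause (NOT s) forces s = False.
In (d OR NOT h OR s) only d is left, so d = True.
All clauses satisfied.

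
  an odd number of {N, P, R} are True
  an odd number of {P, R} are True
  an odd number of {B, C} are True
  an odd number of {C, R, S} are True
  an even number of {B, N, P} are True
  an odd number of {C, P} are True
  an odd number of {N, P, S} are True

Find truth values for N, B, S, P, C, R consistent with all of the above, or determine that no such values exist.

N = False, B = False, S = True, P = False, C = True, R = True

{N, P, R}: 1 true → odd ✓
{P, R}: 1 true → odd ✓
{B, C}: 1 true → odd ✓
{C, R, S}: 3 true → odd ✓
{B, N, P}: 0 true → even ✓
{C, P}: 1 true → odd ✓
{N, P, S}: 1 true → odd ✓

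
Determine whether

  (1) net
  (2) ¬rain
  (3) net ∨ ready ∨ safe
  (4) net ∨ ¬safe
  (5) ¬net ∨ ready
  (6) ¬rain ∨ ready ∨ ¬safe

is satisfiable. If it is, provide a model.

rain = False, net = True, ready = True, safe = True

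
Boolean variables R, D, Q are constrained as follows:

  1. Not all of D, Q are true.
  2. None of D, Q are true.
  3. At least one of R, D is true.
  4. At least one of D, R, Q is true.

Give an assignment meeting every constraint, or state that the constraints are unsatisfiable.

R = True, D = False, Q = False

  (1) {D, Q}: 0/2 true — not all ✓
  (2) {D, Q}: 0 true — none ✓
  (3) {R, D}: 1 true — at least one ✓
  (4) {D, R, Q}: 1 true — at least one ✓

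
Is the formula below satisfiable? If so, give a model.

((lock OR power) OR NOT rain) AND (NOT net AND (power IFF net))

net: False, rain: False, lock: True, power: False

  (lock OR power) OR NOT rain = True
    lock OR power = True
    NOT rain = True
  NOT net AND (power IFF net) = True
    NOT net = True
    power IFF net = True
Both conjuncts True, so the formula holds.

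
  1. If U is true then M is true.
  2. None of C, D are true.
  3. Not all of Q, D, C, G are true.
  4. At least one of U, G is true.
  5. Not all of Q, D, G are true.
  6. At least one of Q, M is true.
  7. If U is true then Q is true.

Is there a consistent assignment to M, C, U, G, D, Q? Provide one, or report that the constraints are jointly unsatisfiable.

M = True, C = False, U = True, G = True, D = False, Q = True

  (1) U=T ⇒ M: T ✓
  (2) {C, D}: 0 true — none ✓
  (3) {Q, D, C, G}: 2/4 true — not all ✓
  (4) {U, G}: 2 true — at least one ✓
  (5) {Q, D, G}: 2/3 true — not all ✓
  (6) {Q, M}: 2 true — at least one ✓
  (7) U=T ⇒ Q: T ✓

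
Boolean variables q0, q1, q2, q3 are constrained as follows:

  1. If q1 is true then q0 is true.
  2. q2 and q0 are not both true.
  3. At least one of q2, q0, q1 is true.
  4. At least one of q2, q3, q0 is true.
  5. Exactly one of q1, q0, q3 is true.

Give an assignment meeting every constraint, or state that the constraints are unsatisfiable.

q0 = True; q1 = False; q2 = False; q3 = False

  (1) q1=F ⇒ q0: vacuous ✓
  (2) q2=F, q0=T — not both ✓
  (3) {q2, q0, q1}: 1 true — at least one ✓
  (4) {q2, q3, q0}: 1 true — at least one ✓
  (5) {q1, q0, q3}: 1 true — exactly one ✓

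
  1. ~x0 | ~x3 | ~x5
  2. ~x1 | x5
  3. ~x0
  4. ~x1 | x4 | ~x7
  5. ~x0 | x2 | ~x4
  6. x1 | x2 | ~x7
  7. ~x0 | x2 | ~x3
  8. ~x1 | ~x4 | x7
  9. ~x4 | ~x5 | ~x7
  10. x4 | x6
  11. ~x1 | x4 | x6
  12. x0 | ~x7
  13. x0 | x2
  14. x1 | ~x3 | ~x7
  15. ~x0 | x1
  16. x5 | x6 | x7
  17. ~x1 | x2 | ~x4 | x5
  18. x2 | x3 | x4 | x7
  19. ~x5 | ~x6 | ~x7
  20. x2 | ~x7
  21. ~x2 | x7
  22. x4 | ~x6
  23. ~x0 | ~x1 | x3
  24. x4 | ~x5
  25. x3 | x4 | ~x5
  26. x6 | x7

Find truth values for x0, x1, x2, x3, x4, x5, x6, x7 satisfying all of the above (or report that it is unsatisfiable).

Unsatisfiable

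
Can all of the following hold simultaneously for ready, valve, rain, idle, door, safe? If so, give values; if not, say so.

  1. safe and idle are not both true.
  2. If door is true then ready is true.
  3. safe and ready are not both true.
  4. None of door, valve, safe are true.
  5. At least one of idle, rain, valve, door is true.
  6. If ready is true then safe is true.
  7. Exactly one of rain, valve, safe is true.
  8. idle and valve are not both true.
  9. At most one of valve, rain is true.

ready = False, valve = False, rain = True, idle = True, door = False, safe = False

  (1) safe=F, idle=T — not both ✓
  (2) door=F ⇒ ready: vacuous ✓
  (3) safe=F, ready=F — not both ✓
  (4) {door, valve, safe}: 0 true — none ✓
  (5) {idle, rain, valve, door}: 2 true — at least one ✓
  (6) ready=F ⇒ safe: vacuous ✓
  (7) {rain, valve, safe}: 1 true — exactly one ✓
  (8) idle=T, valve=F — not both ✓
  (9) {valve, rain}: 1 true — at most one ✓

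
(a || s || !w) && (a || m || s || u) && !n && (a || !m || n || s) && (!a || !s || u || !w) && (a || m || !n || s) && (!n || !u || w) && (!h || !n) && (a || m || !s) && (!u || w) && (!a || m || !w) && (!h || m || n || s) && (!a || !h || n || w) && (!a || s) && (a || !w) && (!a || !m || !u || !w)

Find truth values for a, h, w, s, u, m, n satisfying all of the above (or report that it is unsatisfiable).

Unit clause (!n) forces n = False.
Set a = False.
  then (a || !w) forces w = False.
  then (!u || w) forces u = False.
Set h = False.
Try s = False:
  (a || m || s || u) forces m = True.
  clause (a || !m || n || s) is falsified — backtrack.
So s = True.
  then (a || m || !s) forces m = True.
All clauses satisfied.

a = False; h = False; w = False; s = True; u = False; m = True; n = False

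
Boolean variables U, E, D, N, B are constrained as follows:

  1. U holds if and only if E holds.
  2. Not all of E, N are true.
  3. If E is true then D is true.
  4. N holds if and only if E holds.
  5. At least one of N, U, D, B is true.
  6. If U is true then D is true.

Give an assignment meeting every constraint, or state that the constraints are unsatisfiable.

U = False, E = False, D = True, N = False, B = False

  (1) U=F, E=F — same ✓
  (2) {E, N}: 0/2 true — not all ✓
  (3) E=F ⇒ D: vacuous ✓
  (4) N=F, E=F — same ✓
  (5) {N, U, D, B}: 1 true — at least one ✓
  (6) U=F ⇒ D: vacuous ✓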